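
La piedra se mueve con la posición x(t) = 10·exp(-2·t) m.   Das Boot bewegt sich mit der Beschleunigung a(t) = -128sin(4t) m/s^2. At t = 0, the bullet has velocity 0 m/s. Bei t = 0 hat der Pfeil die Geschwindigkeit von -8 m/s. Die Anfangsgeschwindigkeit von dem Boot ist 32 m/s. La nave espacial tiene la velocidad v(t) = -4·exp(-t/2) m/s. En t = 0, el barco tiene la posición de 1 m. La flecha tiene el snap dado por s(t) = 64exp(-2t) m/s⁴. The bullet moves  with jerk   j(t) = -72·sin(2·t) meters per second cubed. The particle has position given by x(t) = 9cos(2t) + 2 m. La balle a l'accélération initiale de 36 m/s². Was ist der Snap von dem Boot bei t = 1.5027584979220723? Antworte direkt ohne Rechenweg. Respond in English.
At t = 1.5027584979220723, s = -550.510987492358.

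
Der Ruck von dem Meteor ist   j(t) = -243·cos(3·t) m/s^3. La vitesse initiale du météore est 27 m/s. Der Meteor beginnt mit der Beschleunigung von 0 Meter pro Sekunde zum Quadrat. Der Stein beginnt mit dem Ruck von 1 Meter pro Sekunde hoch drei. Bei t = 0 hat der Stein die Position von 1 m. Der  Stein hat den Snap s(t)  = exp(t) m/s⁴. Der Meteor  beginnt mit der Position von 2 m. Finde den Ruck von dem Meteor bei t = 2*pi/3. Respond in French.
Nous avons le jerk j(t) = -243·cos(3·t). En substituant t = 2*pi/3: j(2*pi/3) = -243.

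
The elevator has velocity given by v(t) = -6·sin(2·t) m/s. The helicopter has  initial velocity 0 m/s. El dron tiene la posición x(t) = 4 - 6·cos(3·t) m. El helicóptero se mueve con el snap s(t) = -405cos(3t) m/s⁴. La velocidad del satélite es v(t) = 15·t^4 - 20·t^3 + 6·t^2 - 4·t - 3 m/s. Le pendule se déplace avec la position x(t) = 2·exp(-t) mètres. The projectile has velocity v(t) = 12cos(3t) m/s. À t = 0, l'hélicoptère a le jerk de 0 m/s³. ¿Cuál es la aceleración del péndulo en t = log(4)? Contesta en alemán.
Um dies zu lösen, müssen wir 2 Ableitungen unserer Gleichung für die Position x(t) = 2·exp(-t) nehmen. Durch Ableiten von der Position erhalten wir die Geschwindigkeit: v(t) = -2·exp(-t). Mit d/dt von v(t) finden wir a(t) = 2·exp(-t). Wir haben die Beschleunigung a(t) = 2·exp(-t). Durch Einsetzen von t = log(4): a(log(4)) = 1/2.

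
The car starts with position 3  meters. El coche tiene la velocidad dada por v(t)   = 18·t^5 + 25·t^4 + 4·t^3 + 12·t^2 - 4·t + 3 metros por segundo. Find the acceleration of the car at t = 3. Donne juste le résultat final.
a(3) = 10166.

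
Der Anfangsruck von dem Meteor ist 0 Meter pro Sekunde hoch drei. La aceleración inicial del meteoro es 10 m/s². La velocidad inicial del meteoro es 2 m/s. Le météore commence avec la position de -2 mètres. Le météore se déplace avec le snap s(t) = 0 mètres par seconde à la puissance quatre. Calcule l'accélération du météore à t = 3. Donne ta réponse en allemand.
Wir müssen die Stammfunktion unserer Gleichung für den Snap s(t) = 0 2-mal finden. Das Integral von dem Snap, mit j(0) = 0, ergibt den Ruck: j(t) = 0. Mit ∫j(t)dt und Anwendung von a(0) = 10, finden wir a(t) = 10. Mit a(t) = 10 und Einsetzen von t = 3, finden wir a = 10.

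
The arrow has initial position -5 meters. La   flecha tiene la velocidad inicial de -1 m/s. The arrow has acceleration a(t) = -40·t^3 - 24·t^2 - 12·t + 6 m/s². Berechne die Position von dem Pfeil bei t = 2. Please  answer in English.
Starting from acceleration a(t) = -40·t^3 - 24·t^2 - 12·t + 6, we take 2 integrals. Finding the integral of a(t) and using v(0) = -1: v(t) = -10·t^4 - 8·t^3 - 6·t^2 + 6·t - 1. The antiderivative of velocity is position. Using x(0) = -5, we get x(t) = -2·t^5 - 2·t^4 - 2·t^3 + 3·t^2 - t - 5. From the given position equation x(t) = -2·t^5 - 2·t^4 - 2·t^3 + 3·t^2 - t - 5, we substitute t = 2 to get x = -107.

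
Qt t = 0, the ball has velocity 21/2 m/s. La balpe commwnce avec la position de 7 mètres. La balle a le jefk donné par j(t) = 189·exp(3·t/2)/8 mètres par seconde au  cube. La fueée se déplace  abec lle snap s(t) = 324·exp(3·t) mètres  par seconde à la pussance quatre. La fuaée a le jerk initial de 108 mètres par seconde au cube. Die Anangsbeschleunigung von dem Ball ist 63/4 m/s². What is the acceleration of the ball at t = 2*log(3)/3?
To solve this, we need to take 1 antiderivative of our jerk equation j(t) = 189·exp(3·t/2)/8. The antiderivative of jerk, with a(0) = 63/4, gives acceleration: a(t) = 63·exp(3·t/2)/4. Using a(t) = 63·exp(3·t/2)/4 and substituting t = 2*log(3)/3, we find a = 189/4.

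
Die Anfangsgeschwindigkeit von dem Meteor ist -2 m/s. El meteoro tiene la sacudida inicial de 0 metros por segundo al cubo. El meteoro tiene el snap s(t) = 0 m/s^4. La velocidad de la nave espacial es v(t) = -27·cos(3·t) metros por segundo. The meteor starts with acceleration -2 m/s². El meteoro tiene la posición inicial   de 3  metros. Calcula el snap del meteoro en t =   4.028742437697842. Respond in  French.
En utilisant s(t) = 0 et en substituant t = 4.028742437697842, nous trouvons s = 0.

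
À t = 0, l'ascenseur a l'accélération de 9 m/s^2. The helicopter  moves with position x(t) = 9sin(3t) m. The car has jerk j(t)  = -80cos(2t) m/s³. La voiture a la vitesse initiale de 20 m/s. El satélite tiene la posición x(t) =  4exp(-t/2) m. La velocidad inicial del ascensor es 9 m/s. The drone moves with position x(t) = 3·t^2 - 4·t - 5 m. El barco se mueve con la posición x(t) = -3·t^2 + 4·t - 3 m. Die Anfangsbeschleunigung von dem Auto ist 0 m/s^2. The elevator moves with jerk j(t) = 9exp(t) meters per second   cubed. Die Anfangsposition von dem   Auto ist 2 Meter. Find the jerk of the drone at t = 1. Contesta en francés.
En partant de la position x(t) = 3·t^2 - 4·t - 5, nous prenons 3 dérivées. En prenant d/dt de x(t), nous trouvons v(t) = 6·t - 4. La dérivée de la vitesse donne l'accélération: a(t) = 6. En dérivant l'accélération, nous obtenons le jerk: j(t) = 0. En utilisant j(t) = 0 et en substituant t = 1, nous trouvons j = 0.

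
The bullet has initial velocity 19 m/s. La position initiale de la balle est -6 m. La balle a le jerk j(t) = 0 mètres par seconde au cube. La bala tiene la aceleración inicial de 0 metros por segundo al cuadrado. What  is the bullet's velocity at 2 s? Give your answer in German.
Um dies zu lösen, müssen wir 2 Integrale unserer Gleichung für den Ruck j(t) = 0 finden. Das Integral von dem Ruck, mit a(0) = 0, ergibt die Beschleunigung: a(t) = 0. Mit ∫a(t)dt und Anwendung von v(0) = 19, finden wir v(t) = 19. Mit v(t) = 19 und Einsetzen von t = 2, finden wir v = 19.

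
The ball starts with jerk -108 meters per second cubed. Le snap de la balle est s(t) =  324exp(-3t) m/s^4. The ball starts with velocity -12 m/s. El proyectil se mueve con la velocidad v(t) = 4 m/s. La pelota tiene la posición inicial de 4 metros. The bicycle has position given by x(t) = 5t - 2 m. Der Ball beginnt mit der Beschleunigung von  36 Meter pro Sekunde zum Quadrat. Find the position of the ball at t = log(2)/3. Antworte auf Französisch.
En partant du snap s(t) = 324·exp(-3·t), nous prenons 4 intégrales. En intégrant le snap et en utilisant la condition initiale j(0) = -108, nous obtenons j(t) = -108·exp(-3·t). L'intégrale du jerk, avec a(0) = 36, donne l'accélération: a(t) = 36·exp(-3·t). En intégrant l'accélération et en utilisant la condition initiale v(0) = -12, nous obtenons v(t) = -12·exp(-3·t). L'intégrale de la vitesse est la position. En utilisant x(0) = 4, nous obtenons x(t) = 4·exp(-3·t). De l'équation de la position x(t) = 4·exp(-3·t), nous substituons t = log(2)/3 pour obtenir x = 2.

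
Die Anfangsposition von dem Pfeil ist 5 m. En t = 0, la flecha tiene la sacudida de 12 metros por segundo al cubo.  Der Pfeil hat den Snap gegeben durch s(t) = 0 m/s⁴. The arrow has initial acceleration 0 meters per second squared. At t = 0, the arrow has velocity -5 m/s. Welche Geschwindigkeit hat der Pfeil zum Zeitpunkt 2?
Um dies zu lösen, müssen wir 3 Stammfunktionen unserer Gleichung für den Snap s(t) = 0 finden. Das Integral von dem Snap ist der Ruck. Mit j(0) = 12 erhalten wir j(t) = 12. Das Integral von dem Ruck, mit a(0) = 0, ergibt die Beschleunigung: a(t) = 12·t. Durch Integration von der Beschleunigung und Verwendung der Anfangsbedingung v(0) = -5, erhalten wir v(t) = 6·t^2 - 5. Mit v(t) = 6·t^2 - 5 und Einsetzen von t = 2, finden wir v = 19.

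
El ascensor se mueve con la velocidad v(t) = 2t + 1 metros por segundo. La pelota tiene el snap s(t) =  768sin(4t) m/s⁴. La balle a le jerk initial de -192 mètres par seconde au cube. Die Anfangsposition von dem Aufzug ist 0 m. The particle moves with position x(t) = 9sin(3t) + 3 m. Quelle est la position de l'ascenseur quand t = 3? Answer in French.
En partant de la vitesse v(t) = 2·t + 1, nous prenons 1 intégrale. L'intégrale de la vitesse est la position. En utilisant x(0) = 0, nous obtenons x(t) = t^2 + t. Nous avons la position x(t) = t^2 + t. En substituant t = 3: x(3) = 12.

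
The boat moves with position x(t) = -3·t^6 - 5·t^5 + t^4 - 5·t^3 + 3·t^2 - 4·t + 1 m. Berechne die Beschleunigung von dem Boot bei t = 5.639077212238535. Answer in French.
Pour résoudre ceci, nous devons prendre 2 dérivées de notre équation de la position x(t) = -3·t^6 - 5·t^5 + t^4 - 5·t^3 + 3·t^2 - 4·t + 1. En dérivant la position, nous obtenons la vitesse: v(t) = -18·t^5 - 25·t^4 + 4·t^3 - 15·t^2 + 6·t - 4. En dérivant la vitesse, nous obtenons l'accélération: a(t) = -90·t^4 - 100·t^3 + 12·t^2 - 30·t + 6. En utilisant a(t) = -90·t^4 - 100·t^3 + 12·t^2 - 30·t + 6 et en substituant t = 5.639077212238535, nous trouvons a = -108720.365756521.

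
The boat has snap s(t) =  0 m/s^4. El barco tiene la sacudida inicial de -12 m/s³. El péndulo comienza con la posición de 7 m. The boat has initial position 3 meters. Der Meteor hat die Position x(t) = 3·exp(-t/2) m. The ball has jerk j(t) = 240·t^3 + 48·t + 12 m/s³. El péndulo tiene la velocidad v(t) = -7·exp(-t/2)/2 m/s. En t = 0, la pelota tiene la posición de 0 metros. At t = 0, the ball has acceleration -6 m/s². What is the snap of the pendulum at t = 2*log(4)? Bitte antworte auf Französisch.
Pour résoudre ceci, nous devons prendre 3 dérivées de notre équation de la vitesse v(t) = -7·exp(-t/2)/2. En dérivant la vitesse, nous obtenons l'accélération: a(t) = 7·exp(-t/2)/4. En prenant d/dt de a(t), nous trouvons j(t) = -7·exp(-t/2)/8. En prenant d/dt de j(t), nous trouvons s(t) = 7·exp(-t/2)/16. En utilisant s(t) = 7·exp(-t/2)/16 et en substituant t = 2*log(4), nous trouvons s = 7/64.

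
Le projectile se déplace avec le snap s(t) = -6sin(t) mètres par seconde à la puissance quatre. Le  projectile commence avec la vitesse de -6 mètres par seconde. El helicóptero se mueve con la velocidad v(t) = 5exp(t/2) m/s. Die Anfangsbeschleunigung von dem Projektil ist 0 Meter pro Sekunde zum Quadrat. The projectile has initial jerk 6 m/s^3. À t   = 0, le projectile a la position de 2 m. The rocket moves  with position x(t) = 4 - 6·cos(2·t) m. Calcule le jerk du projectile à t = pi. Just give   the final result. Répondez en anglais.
The jerk at t = pi is j = -6.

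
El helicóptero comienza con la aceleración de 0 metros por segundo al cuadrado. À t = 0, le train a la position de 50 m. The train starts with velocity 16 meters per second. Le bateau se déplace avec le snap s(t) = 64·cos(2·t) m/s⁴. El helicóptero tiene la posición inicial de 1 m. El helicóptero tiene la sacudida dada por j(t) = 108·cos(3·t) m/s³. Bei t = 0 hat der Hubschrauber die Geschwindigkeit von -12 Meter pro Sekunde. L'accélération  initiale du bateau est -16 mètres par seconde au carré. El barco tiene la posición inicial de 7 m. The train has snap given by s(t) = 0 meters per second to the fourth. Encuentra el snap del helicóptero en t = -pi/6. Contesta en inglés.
We must differentiate our jerk equation j(t) = 108·cos(3·t) 1 time. Differentiating jerk, we get snap: s(t) = -324·sin(3·t). From the given snap equation s(t) = -324·sin(3·t), we substitute t = -pi/6 to get s = 324.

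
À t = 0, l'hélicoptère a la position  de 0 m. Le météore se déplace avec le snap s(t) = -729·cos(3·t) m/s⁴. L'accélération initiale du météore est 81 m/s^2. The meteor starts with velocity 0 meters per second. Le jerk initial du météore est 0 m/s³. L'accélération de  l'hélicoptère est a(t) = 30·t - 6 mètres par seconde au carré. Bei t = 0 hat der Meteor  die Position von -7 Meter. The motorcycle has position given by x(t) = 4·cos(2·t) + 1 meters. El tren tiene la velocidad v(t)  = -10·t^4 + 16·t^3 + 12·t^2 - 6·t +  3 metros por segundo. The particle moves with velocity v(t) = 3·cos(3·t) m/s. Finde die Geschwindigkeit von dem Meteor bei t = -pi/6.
Wir müssen die Stammfunktion unserer Gleichung für den Snap s(t) = -729·cos(3·t) 3-mal finden. Die Stammfunktion von dem Snap, mit j(0) = 0, ergibt den Ruck: j(t) = -243·sin(3·t). Das Integral von dem Ruck, mit a(0) = 81, ergibt die Beschleunigung: a(t) = 81·cos(3·t). Mit ∫a(t)dt und Anwendung von v(0) = 0, finden wir v(t) = 27·sin(3·t). Aus der Gleichung für die Geschwindigkeit v(t) = 27·sin(3·t), setzen wir t = -pi/6 ein und erhalten v = -27.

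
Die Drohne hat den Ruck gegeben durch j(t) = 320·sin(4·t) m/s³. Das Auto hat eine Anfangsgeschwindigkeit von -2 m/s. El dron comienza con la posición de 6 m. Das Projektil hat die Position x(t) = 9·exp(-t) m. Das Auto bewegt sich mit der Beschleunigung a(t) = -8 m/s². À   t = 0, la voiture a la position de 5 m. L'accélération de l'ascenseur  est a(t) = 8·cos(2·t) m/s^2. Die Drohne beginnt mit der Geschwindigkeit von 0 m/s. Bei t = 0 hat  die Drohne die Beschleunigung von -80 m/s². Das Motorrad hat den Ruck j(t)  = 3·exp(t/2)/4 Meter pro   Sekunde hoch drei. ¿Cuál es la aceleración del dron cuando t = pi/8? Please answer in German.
Ausgehend von dem Ruck j(t) = 320·sin(4·t), nehmen wir 1 Stammfunktion. Das Integral von dem Ruck ist die Beschleunigung. Mit a(0) = -80 erhalten wir a(t) = -80·cos(4·t). Aus der Gleichung für die Beschleunigung a(t) = -80·cos(4·t), setzen wir t = pi/8 ein und erhalten a = 0.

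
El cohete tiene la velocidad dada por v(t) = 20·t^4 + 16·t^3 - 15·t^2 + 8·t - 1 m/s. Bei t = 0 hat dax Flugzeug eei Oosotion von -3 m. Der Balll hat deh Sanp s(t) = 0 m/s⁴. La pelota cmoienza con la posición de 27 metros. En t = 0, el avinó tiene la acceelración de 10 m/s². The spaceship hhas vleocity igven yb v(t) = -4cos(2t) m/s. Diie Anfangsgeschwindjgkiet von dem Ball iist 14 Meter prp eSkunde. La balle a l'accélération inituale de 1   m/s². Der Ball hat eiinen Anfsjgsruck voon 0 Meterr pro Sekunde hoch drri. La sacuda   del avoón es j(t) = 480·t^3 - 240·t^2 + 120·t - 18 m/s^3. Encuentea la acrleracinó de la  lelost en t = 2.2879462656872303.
Partiendo del snap s(t) = 0, tomamos 2 antiderivadas. La integral del snap es la sacudida. Usando j(0) = 0, obtenemos j(t) = 0. La integral de la sacudida es la aceleración. Usando a(0) = 1, obtenemos a(t) = 1. Usando a(t) = 1 y sustituyendo t = 2.2879462656872303, encontramos a = 1.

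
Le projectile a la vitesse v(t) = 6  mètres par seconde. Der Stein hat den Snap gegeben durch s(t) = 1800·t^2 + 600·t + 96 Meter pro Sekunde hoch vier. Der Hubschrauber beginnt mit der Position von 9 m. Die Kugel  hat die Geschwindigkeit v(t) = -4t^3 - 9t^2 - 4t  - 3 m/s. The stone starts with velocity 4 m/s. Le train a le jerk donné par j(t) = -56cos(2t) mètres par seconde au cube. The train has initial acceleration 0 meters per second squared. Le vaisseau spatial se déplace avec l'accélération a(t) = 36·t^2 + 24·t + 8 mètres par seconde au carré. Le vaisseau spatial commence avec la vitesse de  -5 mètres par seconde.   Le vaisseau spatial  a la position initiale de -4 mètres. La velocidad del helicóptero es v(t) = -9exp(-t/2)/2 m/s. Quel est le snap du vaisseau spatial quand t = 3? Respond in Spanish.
Partiendo de la aceleración a(t) = 36·t^2 + 24·t + 8, tomamos 2 derivadas. Derivando la aceleración, obtenemos la sacudida: j(t) = 72·t + 24. La derivada de la sacudida da el snap: s(t) = 72. Tenemos el snap s(t) = 72. Sustituyendo t = 3: s(3) = 72.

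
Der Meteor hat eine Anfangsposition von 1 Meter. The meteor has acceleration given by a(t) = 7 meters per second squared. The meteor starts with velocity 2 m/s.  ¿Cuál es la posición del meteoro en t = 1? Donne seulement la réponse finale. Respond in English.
At t = 1, x = 13/2.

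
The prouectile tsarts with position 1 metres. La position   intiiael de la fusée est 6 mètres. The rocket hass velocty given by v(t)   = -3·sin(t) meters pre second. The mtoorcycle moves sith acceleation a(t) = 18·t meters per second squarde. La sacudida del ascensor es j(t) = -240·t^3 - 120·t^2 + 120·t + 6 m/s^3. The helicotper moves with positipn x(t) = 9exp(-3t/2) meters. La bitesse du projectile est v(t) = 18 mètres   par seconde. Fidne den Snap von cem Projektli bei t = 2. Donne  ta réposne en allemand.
Wir müssen unsere Gleichung für die Geschwindigkeit v(t) = 18 3-mal ableiten. Durch Ableiten von der Geschwindigkeit erhalten wir die Beschleunigung: a(t) = 0. Die Ableitung von der Beschleunigung ergibt den Ruck: j(t) = 0. Durch Ableiten von dem Ruck erhalten wir den Snap: s(t) = 0. Wir haben den Snap s(t) = 0. Durch Einsetzen von t = 2: s(2) = 0.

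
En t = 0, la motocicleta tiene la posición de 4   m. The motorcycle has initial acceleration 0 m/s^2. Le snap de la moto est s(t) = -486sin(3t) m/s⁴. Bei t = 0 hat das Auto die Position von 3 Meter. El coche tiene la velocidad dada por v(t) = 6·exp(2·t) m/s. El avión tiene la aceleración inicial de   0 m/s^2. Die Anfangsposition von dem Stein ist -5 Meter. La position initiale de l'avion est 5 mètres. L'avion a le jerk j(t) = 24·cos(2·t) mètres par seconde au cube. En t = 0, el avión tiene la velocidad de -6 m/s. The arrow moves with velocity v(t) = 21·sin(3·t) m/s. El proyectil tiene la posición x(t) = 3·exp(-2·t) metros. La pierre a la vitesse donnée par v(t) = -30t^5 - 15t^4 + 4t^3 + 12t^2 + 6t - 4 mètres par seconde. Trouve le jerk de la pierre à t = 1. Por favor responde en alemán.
Wir müssen unsere Gleichung für die Geschwindigkeit v(t) = -30·t^5 - 15·t^4 + 4·t^3 + 12·t^2 + 6·t - 4 2-mal ableiten. Die Ableitung von der Geschwindigkeit ergibt die Beschleunigung: a(t) = -150·t^4 - 60·t^3 + 12·t^2 + 24·t + 6. Durch Ableiten von der Beschleunigung erhalten wir den Ruck: j(t) = -600·t^3 - 180·t^2 + 24·t + 24. Wir haben den Ruck j(t) = -600·t^3 - 180·t^2 + 24·t + 24. Durch Einsetzen von t = 1: j(1) = -732.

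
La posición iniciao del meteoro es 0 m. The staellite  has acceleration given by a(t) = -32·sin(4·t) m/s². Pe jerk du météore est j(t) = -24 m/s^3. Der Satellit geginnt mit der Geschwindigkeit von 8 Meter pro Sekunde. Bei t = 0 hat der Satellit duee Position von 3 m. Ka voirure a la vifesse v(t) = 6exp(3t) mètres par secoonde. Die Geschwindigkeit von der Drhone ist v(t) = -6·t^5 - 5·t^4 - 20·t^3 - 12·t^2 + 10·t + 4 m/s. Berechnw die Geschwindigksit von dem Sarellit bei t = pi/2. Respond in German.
Um dies zu lösen, müssen wir 1 Integral unserer Gleichung für die Beschleunigung a(t) = -32·sin(4·t) finden. Die Stammfunktion von der Beschleunigung ist die Geschwindigkeit. Mit v(0) = 8 erhalten wir v(t) = 8·cos(4·t). Wir haben die Geschwindigkeit v(t) = 8·cos(4·t). Durch Einsetzen von t = pi/2: v(pi/2) = 8.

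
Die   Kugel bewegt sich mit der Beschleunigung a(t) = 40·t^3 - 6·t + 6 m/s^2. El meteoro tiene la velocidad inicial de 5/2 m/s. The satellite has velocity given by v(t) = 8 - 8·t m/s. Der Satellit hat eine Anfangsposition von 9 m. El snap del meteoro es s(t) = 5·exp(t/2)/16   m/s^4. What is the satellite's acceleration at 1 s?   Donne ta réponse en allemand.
Ausgehend von der Geschwindigkeit v(t) = 8 - 8·t, nehmen wir 1 Ableitung. Durch Ableiten von der Geschwindigkeit erhalten wir die Beschleunigung: a(t) = -8. Wir haben die Beschleunigung a(t) = -8. Durch Einsetzen von t = 1: a(1) = -8.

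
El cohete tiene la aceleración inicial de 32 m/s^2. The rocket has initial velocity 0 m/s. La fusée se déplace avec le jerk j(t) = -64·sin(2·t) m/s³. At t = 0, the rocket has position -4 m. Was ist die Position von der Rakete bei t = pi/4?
Um dies zu lösen, müssen wir 3 Integrale unserer Gleichung für den Ruck j(t) = -64·sin(2·t) finden. Durch Integration von dem Ruck und Verwendung der Anfangsbedingung a(0) = 32, erhalten wir a(t) = 32·cos(2·t). Das Integral von der Beschleunigung, mit v(0) = 0, ergibt die Geschwindigkeit: v(t) = 16·sin(2·t). Die Stammfunktion von der Geschwindigkeit ist die Position. Mit x(0) = -4 erhalten wir x(t) = 4 - 8·cos(2·t). Aus der Gleichung für die Position x(t) = 4 - 8·cos(2·t), setzen wir t = pi/4 ein und erhalten x = 4.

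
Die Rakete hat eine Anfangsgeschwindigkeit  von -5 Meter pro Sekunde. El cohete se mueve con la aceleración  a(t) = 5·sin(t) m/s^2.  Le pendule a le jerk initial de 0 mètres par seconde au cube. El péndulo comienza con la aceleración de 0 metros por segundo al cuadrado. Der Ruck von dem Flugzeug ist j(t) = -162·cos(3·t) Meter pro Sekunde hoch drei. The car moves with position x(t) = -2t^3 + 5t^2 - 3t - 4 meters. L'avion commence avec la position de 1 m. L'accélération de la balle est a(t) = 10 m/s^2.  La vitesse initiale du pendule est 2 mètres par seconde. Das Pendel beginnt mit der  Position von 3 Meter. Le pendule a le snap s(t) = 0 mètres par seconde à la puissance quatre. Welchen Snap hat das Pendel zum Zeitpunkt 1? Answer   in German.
Wir haben den Snap s(t) = 0. Durch Einsetzen von t = 1: s(1) = 0.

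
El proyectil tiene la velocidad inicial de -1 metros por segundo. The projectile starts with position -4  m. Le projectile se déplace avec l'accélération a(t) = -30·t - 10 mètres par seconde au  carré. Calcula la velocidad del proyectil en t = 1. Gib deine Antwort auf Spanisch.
Partiendo de la aceleración a(t) = -30·t - 10, tomamos 1 antiderivada. La antiderivada de la aceleración es la velocidad. Usando v(0) = -1, obtenemos v(t) = -15·t^2 - 10·t - 1. De la ecuación de la velocidad v(t) = -15·t^2 - 10·t - 1, sustituimos t = 1 para obtener v = -26.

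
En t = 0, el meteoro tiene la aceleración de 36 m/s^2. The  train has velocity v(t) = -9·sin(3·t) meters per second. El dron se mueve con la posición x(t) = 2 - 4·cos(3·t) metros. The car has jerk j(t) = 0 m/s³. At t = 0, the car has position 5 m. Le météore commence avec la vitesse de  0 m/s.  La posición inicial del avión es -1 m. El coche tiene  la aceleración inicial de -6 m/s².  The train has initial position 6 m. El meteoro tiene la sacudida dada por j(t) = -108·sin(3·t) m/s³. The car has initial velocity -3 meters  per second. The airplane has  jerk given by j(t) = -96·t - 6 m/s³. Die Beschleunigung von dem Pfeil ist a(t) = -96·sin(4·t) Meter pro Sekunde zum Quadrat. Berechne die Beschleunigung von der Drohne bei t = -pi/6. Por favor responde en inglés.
We must differentiate our position equation x(t) = 2 - 4·cos(3·t) 2 times. Differentiating position, we get velocity: v(t) = 12·sin(3·t). The derivative of velocity gives acceleration: a(t) = 36·cos(3·t). We have acceleration a(t) = 36·cos(3·t). Substituting t = -pi/6: a(-pi/6) = 0.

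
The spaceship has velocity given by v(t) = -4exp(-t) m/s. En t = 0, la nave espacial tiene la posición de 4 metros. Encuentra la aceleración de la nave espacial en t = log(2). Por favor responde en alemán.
Um dies zu lösen, müssen wir 1 Ableitung unserer Gleichung für die Geschwindigkeit v(t) = -4·exp(-t) nehmen. Die Ableitung von der Geschwindigkeit ergibt die Beschleunigung: a(t) = 4·exp(-t). Wir haben die Beschleunigung a(t) = 4·exp(-t). Durch Einsetzen von t = log(2): a(log(2)) = 2.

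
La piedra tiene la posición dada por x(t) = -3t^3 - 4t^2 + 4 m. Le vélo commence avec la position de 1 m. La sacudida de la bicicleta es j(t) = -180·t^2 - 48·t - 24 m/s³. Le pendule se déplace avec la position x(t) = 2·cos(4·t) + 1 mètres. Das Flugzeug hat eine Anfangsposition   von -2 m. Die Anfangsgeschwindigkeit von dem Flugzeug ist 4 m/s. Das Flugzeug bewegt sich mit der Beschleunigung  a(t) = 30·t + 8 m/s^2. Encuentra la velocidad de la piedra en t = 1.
Debemos derivar nuestra ecuación de la posición x(t) = -3·t^3 - 4·t^2 + 4 1 vez. La derivada de la posición da la velocidad: v(t) = -9·t^2 - 8·t. Tenemos la velocidad v(t) = -9·t^2 - 8·t. Sustituyendo t = 1: v(1) = -17.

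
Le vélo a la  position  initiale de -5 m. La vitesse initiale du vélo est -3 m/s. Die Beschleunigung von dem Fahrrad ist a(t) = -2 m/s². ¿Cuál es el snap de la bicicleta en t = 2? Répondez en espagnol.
Partiendo de la aceleración a(t) = -2, tomamos 2 derivadas. Derivando la aceleración, obtenemos la sacudida: j(t) = 0. Derivando la sacudida, obtenemos el snap: s(t) = 0. Tenemos el snap s(t) = 0. Sustituyendo t = 2: s(2) = 0.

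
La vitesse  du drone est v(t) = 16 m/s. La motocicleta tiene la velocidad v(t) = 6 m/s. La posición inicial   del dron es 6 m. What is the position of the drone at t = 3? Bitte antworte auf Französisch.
En partant de la vitesse v(t) = 16, nous prenons 1 intégrale. En prenant ∫v(t)dt et en appliquant x(0) = 6, nous trouvons x(t) = 16·t + 6. De l'équation de la position x(t) = 16·t + 6, nous substituons t = 3 pour obtenir x = 54.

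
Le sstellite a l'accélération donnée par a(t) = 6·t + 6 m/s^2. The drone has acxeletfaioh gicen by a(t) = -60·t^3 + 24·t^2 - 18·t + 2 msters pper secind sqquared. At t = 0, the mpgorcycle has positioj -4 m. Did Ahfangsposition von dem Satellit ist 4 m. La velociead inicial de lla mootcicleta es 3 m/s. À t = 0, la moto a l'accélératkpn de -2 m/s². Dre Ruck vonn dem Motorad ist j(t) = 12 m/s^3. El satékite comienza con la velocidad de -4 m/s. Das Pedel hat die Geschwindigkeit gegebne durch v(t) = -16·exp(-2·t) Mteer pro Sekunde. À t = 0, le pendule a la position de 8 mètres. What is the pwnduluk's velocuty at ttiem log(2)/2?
Using v(t) = -16·exp(-2·t) and substituting t = log(2)/2, we find v = -8.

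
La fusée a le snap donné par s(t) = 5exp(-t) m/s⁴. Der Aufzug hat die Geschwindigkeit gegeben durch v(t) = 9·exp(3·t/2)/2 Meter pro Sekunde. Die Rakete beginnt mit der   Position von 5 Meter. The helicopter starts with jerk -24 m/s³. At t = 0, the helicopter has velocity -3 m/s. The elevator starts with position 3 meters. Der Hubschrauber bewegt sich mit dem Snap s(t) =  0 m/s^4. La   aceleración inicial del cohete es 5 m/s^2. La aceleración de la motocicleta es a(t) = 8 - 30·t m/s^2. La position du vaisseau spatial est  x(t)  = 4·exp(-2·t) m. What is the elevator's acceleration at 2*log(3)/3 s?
To solve this, we need to take 1 derivative of our velocity equation v(t) = 9·exp(3·t/2)/2. The derivative of velocity gives acceleration: a(t) = 27·exp(3·t/2)/4. From the given acceleration equation a(t) = 27·exp(3·t/2)/4, we substitute t = 2*log(3)/3 to get a = 81/4.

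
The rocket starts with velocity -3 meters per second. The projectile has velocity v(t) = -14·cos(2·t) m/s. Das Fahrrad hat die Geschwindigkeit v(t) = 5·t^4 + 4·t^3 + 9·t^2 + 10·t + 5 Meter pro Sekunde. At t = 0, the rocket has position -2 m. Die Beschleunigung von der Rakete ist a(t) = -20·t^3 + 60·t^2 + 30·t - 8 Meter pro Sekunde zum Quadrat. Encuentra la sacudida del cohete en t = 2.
Para resolver esto, necesitamos tomar 1 derivada de nuestra ecuación de la aceleración a(t) = -20·t^3 + 60·t^2 + 30·t - 8. Tomando d/dt de a(t), encontramos j(t) = -60·t^2 + 120·t + 30. Tenemos la sacudida j(t) = -60·t^2 + 120·t + 30. Sustituyendo t = 2: j(2) = 30.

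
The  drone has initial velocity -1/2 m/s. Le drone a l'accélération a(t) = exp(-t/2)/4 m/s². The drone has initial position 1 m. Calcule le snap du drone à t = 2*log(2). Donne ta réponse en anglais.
Starting from acceleration a(t) = exp(-t/2)/4, we take 2 derivatives. Taking d/dt of a(t), we find j(t) = -exp(-t/2)/8. Taking d/dt of j(t), we find s(t) = exp(-t/2)/16. We have snap s(t) = exp(-t/2)/16. Substituting t = 2*log(2): s(2*log(2)) = 1/32.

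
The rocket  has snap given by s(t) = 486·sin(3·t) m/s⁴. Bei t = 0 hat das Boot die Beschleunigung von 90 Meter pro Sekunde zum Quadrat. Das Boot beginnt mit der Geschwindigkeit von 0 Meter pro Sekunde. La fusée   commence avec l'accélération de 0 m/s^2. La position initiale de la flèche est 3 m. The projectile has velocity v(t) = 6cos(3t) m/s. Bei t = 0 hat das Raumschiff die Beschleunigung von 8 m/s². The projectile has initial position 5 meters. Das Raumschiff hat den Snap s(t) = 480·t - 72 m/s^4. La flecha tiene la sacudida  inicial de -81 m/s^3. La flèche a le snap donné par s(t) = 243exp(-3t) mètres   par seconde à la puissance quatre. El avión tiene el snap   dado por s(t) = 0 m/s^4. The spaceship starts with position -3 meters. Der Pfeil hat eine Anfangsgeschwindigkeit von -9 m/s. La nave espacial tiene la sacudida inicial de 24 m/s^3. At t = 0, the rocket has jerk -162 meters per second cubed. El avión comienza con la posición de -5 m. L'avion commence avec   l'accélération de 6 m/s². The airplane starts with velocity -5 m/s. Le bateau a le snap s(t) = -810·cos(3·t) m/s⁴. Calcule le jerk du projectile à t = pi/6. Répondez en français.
Nous devons dériver notre équation de la vitesse v(t) = 6·cos(3·t) 2 fois. En dérivant la vitesse, nous obtenons l'accélération: a(t) = -18·sin(3·t). En prenant d/dt de a(t), nous trouvons j(t) = -54·cos(3·t). En utilisant j(t) = -54·cos(3·t) et en substituant t = pi/6, nous trouvons j = 0.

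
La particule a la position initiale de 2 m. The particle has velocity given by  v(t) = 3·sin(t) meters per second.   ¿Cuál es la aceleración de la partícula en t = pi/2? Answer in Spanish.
Partiendo de la velocidad v(t) = 3·sin(t), tomamos 1 derivada. Tomando d/dt de v(t), encontramos a(t) = 3·cos(t). Tenemos la aceleración a(t) = 3·cos(t). Sustituyendo t = pi/2: a(pi/2) = 0.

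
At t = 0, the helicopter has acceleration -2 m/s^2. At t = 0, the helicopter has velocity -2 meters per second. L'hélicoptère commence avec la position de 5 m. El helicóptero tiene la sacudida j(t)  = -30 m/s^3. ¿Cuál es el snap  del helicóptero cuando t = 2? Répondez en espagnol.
Para resolver esto, necesitamos tomar 1 derivada de nuestra ecuación de la sacudida j(t) = -30. Derivando la sacudida, obtenemos el snap: s(t) = 0. Usando s(t) = 0 y sustituyendo t = 2, encontramos s = 0.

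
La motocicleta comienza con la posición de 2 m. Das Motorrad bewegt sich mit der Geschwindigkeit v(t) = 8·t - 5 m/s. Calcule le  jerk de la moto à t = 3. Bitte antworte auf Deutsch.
Wir müssen unsere Gleichung für die Geschwindigkeit v(t) = 8·t - 5 2-mal ableiten. Die Ableitung von der Geschwindigkeit ergibt die Beschleunigung: a(t) = 8. Mit d/dt von a(t) finden wir j(t) = 0. Aus der Gleichung für den Ruck j(t) = 0, setzen wir t = 3 ein und erhalten j = 0.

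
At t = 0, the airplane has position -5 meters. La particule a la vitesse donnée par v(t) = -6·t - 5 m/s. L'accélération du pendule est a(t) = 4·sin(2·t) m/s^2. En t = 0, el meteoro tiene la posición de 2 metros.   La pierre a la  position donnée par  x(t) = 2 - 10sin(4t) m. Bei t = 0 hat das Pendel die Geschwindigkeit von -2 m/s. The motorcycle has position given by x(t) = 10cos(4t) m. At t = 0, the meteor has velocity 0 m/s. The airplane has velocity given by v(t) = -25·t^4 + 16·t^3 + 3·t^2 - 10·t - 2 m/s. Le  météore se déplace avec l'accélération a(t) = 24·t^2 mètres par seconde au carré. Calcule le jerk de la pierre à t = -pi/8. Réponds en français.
En partant de la position x(t) = 2 - 10·sin(4·t), nous prenons 3 dérivées. En dérivant la position, nous obtenons la vitesse: v(t) = -40·cos(4·t). En dérivant la vitesse, nous obtenons l'accélération: a(t) = 160·sin(4·t). En prenant d/dt de a(t), nous trouvons j(t) = 640·cos(4·t). En utilisant j(t) = 640·cos(4·t) et en substituant t = -pi/8, nous trouvons j = 0.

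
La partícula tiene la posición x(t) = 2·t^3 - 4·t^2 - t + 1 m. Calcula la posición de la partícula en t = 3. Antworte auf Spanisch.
De la ecuación de la posición x(t) = 2·t^3 - 4·t^2 - t + 1, sustituimos t = 3 para obtener x = 16.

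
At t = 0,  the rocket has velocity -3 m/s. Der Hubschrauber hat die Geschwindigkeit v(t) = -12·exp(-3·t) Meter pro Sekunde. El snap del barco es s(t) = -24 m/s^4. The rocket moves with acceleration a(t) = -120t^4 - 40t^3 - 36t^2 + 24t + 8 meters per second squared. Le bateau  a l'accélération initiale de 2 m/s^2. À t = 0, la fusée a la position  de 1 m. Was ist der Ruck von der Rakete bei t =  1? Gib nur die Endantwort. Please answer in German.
Der Ruck bei t = 1 ist j = -648.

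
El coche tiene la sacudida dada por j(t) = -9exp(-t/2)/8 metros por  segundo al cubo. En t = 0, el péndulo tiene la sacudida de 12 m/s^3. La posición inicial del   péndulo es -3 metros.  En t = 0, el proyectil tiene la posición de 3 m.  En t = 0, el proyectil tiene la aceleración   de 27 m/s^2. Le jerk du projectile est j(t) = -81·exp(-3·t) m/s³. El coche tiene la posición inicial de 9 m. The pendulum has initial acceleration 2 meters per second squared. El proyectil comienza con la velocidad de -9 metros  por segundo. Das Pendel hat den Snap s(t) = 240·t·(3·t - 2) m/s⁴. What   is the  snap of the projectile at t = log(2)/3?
We must differentiate our jerk equation j(t) = -81·exp(-3·t) 1 time. Differentiating jerk, we get snap: s(t) = 243·exp(-3·t). From the given snap equation s(t) = 243·exp(-3·t), we substitute t = log(2)/3 to get s = 243/2.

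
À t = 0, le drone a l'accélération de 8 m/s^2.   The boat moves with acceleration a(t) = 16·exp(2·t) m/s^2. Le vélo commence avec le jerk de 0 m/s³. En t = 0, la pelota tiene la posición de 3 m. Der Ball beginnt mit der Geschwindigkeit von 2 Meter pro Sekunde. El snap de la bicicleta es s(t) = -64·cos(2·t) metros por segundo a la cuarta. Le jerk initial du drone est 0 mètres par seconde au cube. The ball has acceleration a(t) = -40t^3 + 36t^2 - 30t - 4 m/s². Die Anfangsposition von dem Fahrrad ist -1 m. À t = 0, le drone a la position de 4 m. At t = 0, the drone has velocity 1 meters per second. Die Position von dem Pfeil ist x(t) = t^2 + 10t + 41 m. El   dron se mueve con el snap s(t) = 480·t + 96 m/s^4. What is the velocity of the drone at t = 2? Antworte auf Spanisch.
Partiendo del snap s(t) = 480·t + 96, tomamos 3 integrales. La integral del snap, con j(0) = 0, da la sacudida: j(t) = 48·t·(5·t + 2). La antiderivada de la sacudida es la aceleración. Usando a(0) = 8, obtenemos a(t) = 80·t^3 + 48·t^2 + 8. La integral de la aceleración, con v(0) = 1, da la velocidad: v(t) = 20·t^4 + 16·t^3 + 8·t + 1. De la ecuación de la velocidad v(t) = 20·t^4 + 16·t^3 + 8·t + 1, sustituimos t = 2 para obtener v = 465.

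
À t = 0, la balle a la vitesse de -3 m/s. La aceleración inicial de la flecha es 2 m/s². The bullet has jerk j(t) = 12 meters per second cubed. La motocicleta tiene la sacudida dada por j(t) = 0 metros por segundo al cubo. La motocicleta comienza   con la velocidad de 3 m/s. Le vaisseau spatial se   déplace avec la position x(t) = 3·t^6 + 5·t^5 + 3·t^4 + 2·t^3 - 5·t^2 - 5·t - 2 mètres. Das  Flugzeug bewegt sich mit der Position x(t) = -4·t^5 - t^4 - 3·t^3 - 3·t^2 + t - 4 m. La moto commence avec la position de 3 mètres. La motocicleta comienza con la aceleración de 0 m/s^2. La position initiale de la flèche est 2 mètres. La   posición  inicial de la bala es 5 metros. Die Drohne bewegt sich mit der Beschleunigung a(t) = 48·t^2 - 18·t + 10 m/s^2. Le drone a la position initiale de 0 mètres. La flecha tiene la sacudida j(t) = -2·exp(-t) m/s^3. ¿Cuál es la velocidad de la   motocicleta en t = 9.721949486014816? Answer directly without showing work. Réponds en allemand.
Bei t = 9.721949486014816, v = 3.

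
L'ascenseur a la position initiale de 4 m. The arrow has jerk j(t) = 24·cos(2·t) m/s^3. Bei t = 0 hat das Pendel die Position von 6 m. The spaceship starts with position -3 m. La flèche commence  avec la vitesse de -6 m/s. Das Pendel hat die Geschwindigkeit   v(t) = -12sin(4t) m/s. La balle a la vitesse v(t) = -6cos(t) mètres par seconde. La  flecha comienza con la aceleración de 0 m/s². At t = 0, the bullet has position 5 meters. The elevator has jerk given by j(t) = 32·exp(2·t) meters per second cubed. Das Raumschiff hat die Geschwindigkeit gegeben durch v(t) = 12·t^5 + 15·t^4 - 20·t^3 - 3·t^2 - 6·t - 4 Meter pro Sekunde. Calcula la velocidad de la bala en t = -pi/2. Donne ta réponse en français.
Nous avons la vitesse v(t) = -6·cos(t). En substituant t = -pi/2: v(-pi/2) = 0.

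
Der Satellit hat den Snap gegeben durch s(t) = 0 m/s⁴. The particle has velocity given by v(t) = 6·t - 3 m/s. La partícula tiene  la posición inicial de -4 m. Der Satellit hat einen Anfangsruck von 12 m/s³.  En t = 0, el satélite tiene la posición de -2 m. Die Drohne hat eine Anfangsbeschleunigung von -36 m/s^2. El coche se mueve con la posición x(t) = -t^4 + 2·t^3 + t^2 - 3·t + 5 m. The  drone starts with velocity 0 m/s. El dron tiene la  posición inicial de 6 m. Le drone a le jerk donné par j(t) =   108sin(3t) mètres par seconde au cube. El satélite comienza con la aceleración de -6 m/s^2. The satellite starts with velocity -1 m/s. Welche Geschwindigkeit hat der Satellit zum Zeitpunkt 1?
Wir müssen das Integral unserer Gleichung für den Snap s(t) = 0 3-mal finden. Die Stammfunktion von dem Snap ist der Ruck. Mit j(0) = 12 erhalten wir j(t) = 12. Das Integral von dem Ruck ist die Beschleunigung. Mit a(0) = -6 erhalten wir a(t) = 12·t - 6. Die Stammfunktion von der Beschleunigung, mit v(0) = -1, ergibt die Geschwindigkeit: v(t) = 6·t^2 - 6·t - 1. Aus der Gleichung für die Geschwindigkeit v(t) = 6·t^2 - 6·t - 1, setzen wir t = 1 ein und erhalten v = -1.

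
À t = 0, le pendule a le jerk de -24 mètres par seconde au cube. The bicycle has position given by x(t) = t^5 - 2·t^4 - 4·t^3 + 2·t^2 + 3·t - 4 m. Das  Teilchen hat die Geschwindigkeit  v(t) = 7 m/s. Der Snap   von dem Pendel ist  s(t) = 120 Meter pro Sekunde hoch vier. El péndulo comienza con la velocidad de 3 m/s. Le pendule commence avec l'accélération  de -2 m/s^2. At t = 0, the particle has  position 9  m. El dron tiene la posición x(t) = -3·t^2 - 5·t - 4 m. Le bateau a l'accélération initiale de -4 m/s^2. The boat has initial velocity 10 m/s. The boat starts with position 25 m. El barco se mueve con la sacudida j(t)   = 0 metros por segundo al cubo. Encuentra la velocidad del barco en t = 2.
Necesitamos integrar nuestra ecuación de la sacudida j(t) = 0 2 veces. La integral de la sacudida, con a(0) = -4, da la aceleración: a(t) = -4. La integral de la aceleración es la velocidad. Usando v(0) = 10, obtenemos v(t) = 10 - 4·t. Tenemos la velocidad v(t) = 10 - 4·t. Sustituyendo t = 2: v(2) = 2.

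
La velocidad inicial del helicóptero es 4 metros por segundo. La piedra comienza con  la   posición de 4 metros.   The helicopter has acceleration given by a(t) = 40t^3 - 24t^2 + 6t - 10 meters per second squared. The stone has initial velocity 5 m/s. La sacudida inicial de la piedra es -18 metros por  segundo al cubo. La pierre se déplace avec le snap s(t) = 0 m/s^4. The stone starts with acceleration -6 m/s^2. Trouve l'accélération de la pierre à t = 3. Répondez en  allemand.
Ausgehend von dem Snap s(t) = 0, nehmen wir 2 Integrale. Die Stammfunktion von dem Snap ist der Ruck. Mit j(0) = -18 erhalten wir j(t) = -18. Das Integral von dem Ruck ist die Beschleunigung. Mit a(0) = -6 erhalten wir a(t) = -18·t - 6. Aus der Gleichung für die Beschleunigung a(t) = -18·t - 6, setzen wir t = 3 ein und erhalten a = -60.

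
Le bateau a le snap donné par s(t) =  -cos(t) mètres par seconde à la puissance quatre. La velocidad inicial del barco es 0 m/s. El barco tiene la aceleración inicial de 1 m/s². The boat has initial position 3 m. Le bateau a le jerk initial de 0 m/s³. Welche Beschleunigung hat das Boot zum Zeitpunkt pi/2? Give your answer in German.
Ausgehend von dem Snap s(t) = -cos(t), nehmen wir 2 Integrale. Mit ∫s(t)dt und Anwendung von j(0) = 0, finden wir j(t) = -sin(t). Mit ∫j(t)dt und Anwendung von a(0) = 1, finden wir a(t) = cos(t). Wir haben die Beschleunigung a(t) = cos(t). Durch Einsetzen von t = pi/2: a(pi/2) = 0.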